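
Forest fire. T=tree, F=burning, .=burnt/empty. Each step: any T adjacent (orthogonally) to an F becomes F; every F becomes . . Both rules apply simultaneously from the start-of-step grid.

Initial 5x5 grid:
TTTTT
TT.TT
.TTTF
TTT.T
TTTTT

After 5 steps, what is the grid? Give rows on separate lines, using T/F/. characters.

Step 1: 3 trees catch fire, 1 burn out
  TTTTT
  TT.TF
  .TTF.
  TTT.F
  TTTTT
Step 2: 4 trees catch fire, 3 burn out
  TTTTF
  TT.F.
  .TF..
  TTT..
  TTTTF
Step 3: 4 trees catch fire, 4 burn out
  TTTF.
  TT...
  .F...
  TTF..
  TTTF.
Step 4: 4 trees catch fire, 4 burn out
  TTF..
  TF...
  .....
  TF...
  TTF..
Step 5: 4 trees catch fire, 4 burn out
  TF...
  F....
  .....
  F....
  TF...

TF...
F....
.....
F....
TF...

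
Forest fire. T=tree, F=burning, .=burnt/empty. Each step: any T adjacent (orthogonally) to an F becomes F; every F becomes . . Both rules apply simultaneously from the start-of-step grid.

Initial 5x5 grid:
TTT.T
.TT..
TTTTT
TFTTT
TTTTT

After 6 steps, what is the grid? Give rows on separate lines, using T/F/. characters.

Step 1: 4 trees catch fire, 1 burn out
  TTT.T
  .TT..
  TFTTT
  F.FTT
  TFTTT
Step 2: 6 trees catch fire, 4 burn out
  TTT.T
  .FT..
  F.FTT
  ...FT
  F.FTT
Step 3: 5 trees catch fire, 6 burn out
  TFT.T
  ..F..
  ...FT
  ....F
  ...FT
Step 4: 4 trees catch fire, 5 burn out
  F.F.T
  .....
  ....F
  .....
  ....F
Step 5: 0 trees catch fire, 4 burn out
  ....T
  .....
  .....
  .....
  .....
Step 6: 0 trees catch fire, 0 burn out
  ....T
  .....
  .....
  .....
  .....

....T
.....
.....
.....
.....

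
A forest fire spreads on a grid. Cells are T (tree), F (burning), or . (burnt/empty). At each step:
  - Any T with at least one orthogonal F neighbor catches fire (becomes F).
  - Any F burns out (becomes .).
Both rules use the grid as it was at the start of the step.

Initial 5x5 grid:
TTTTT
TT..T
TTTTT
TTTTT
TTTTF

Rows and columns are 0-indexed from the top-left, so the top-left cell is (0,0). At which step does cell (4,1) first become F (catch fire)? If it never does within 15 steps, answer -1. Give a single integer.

Step 1: cell (4,1)='T' (+2 fires, +1 burnt)
Step 2: cell (4,1)='T' (+3 fires, +2 burnt)
Step 3: cell (4,1)='F' (+4 fires, +3 burnt)
  -> target ignites at step 3
Step 4: cell (4,1)='.' (+4 fires, +4 burnt)
Step 5: cell (4,1)='.' (+3 fires, +4 burnt)
Step 6: cell (4,1)='.' (+3 fires, +3 burnt)
Step 7: cell (4,1)='.' (+2 fires, +3 burnt)
Step 8: cell (4,1)='.' (+1 fires, +2 burnt)
Step 9: cell (4,1)='.' (+0 fires, +1 burnt)
  fire out at step 9

3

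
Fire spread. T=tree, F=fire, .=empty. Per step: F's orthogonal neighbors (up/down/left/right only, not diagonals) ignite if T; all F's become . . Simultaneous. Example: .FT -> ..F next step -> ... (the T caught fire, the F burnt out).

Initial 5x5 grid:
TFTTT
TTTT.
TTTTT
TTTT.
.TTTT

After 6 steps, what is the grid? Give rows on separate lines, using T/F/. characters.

Step 1: 3 trees catch fire, 1 burn out
  F.FTT
  TFTT.
  TTTTT
  TTTT.
  .TTTT
Step 2: 4 trees catch fire, 3 burn out
  ...FT
  F.FT.
  TFTTT
  TTTT.
  .TTTT
Step 3: 5 trees catch fire, 4 burn out
  ....F
  ...F.
  F.FTT
  TFTT.
  .TTTT
Step 4: 4 trees catch fire, 5 burn out
  .....
  .....
  ...FT
  F.FT.
  .FTTT
Step 5: 3 trees catch fire, 4 burn out
  .....
  .....
  ....F
  ...F.
  ..FTT
Step 6: 1 trees catch fire, 3 burn out
  .....
  .....
  .....
  .....
  ...FT

.....
.....
.....
.....
...FT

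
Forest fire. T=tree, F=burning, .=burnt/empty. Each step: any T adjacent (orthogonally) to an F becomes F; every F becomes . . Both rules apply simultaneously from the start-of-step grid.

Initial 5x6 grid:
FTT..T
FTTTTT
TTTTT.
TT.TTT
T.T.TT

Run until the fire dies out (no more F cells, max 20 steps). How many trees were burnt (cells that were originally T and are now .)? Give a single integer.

Step 1: +3 fires, +2 burnt (F count now 3)
Step 2: +4 fires, +3 burnt (F count now 4)
Step 3: +4 fires, +4 burnt (F count now 4)
Step 4: +2 fires, +4 burnt (F count now 2)
Step 5: +3 fires, +2 burnt (F count now 3)
Step 6: +2 fires, +3 burnt (F count now 2)
Step 7: +2 fires, +2 burnt (F count now 2)
Step 8: +1 fires, +2 burnt (F count now 1)
Step 9: +0 fires, +1 burnt (F count now 0)
Fire out after step 9
Initially T: 22, now '.': 29
Total burnt (originally-T cells now '.'): 21

Answer: 21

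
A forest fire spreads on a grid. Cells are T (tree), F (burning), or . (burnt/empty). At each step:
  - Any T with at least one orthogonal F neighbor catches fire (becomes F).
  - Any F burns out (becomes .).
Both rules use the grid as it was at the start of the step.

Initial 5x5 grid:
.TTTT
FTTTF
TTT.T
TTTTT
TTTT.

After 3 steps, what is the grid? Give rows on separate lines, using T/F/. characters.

Step 1: 5 trees catch fire, 2 burn out
  .TTTF
  .FTF.
  FTT.F
  TTTTT
  TTTT.
Step 2: 6 trees catch fire, 5 burn out
  .FTF.
  ..F..
  .FT..
  FTTTF
  TTTT.
Step 3: 5 trees catch fire, 6 burn out
  ..F..
  .....
  ..F..
  .FTF.
  FTTT.

..F..
.....
..F..
.FTF.
FTTT.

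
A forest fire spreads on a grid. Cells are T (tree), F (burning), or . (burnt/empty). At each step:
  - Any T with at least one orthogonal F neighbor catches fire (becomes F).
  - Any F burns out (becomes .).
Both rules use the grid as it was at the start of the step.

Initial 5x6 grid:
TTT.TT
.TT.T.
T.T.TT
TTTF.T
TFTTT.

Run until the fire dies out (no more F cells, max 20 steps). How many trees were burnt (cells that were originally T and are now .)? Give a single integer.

Step 1: +5 fires, +2 burnt (F count now 5)
Step 2: +3 fires, +5 burnt (F count now 3)
Step 3: +2 fires, +3 burnt (F count now 2)
Step 4: +2 fires, +2 burnt (F count now 2)
Step 5: +1 fires, +2 burnt (F count now 1)
Step 6: +1 fires, +1 burnt (F count now 1)
Step 7: +0 fires, +1 burnt (F count now 0)
Fire out after step 7
Initially T: 20, now '.': 24
Total burnt (originally-T cells now '.'): 14

Answer: 14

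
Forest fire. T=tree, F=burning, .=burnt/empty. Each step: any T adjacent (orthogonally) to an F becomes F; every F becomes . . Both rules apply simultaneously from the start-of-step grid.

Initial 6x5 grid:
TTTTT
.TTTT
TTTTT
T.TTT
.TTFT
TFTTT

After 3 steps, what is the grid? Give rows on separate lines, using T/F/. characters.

Step 1: 7 trees catch fire, 2 burn out
  TTTTT
  .TTTT
  TTTTT
  T.TFT
  .FF.F
  F.FFT
Step 2: 4 trees catch fire, 7 burn out
  TTTTT
  .TTTT
  TTTFT
  T.F.F
  .....
  ....F
Step 3: 3 trees catch fire, 4 burn out
  TTTTT
  .TTFT
  TTF.F
  T....
  .....
  .....

TTTTT
.TTFT
TTF.F
T....
.....
.....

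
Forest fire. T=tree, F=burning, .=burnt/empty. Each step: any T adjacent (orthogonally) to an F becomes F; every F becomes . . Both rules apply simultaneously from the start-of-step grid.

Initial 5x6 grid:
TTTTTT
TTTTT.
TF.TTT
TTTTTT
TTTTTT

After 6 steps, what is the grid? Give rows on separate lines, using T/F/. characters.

Step 1: 3 trees catch fire, 1 burn out
  TTTTTT
  TFTTT.
  F..TTT
  TFTTTT
  TTTTTT
Step 2: 6 trees catch fire, 3 burn out
  TFTTTT
  F.FTT.
  ...TTT
  F.FTTT
  TFTTTT
Step 3: 6 trees catch fire, 6 burn out
  F.FTTT
  ...FT.
  ...TTT
  ...FTT
  F.FTTT
Step 4: 5 trees catch fire, 6 burn out
  ...FTT
  ....F.
  ...FTT
  ....FT
  ...FTT
Step 5: 4 trees catch fire, 5 burn out
  ....FT
  ......
  ....FT
  .....F
  ....FT
Step 6: 3 trees catch fire, 4 burn out
  .....F
  ......
  .....F
  ......
  .....F

.....F
......
.....F
......
.....F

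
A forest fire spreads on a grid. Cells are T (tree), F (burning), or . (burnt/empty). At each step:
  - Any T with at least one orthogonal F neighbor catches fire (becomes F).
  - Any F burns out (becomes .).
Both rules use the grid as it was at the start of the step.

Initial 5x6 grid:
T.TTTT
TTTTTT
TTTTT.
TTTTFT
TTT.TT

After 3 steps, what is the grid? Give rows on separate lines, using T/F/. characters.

Step 1: 4 trees catch fire, 1 burn out
  T.TTTT
  TTTTTT
  TTTTF.
  TTTF.F
  TTT.FT
Step 2: 4 trees catch fire, 4 burn out
  T.TTTT
  TTTTFT
  TTTF..
  TTF...
  TTT..F
Step 3: 6 trees catch fire, 4 burn out
  T.TTFT
  TTTF.F
  TTF...
  TF....
  TTF...

T.TTFT
TTTF.F
TTF...
TF....
TTF...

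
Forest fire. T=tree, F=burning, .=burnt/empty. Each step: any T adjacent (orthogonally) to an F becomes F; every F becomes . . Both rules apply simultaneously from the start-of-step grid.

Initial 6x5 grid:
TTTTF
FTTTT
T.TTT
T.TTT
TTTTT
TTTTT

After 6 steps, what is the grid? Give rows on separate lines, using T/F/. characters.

Step 1: 5 trees catch fire, 2 burn out
  FTTF.
  .FTTF
  F.TTT
  T.TTT
  TTTTT
  TTTTT
Step 2: 6 trees catch fire, 5 burn out
  .FF..
  ..FF.
  ..TTF
  F.TTT
  TTTTT
  TTTTT
Step 3: 4 trees catch fire, 6 burn out
  .....
  .....
  ..FF.
  ..TTF
  FTTTT
  TTTTT
Step 4: 5 trees catch fire, 4 burn out
  .....
  .....
  .....
  ..FF.
  .FTTF
  FTTTT
Step 5: 4 trees catch fire, 5 burn out
  .....
  .....
  .....
  .....
  ..FF.
  .FTTF
Step 6: 2 trees catch fire, 4 burn out
  .....
  .....
  .....
  .....
  .....
  ..FF.

.....
.....
.....
.....
.....
..FF.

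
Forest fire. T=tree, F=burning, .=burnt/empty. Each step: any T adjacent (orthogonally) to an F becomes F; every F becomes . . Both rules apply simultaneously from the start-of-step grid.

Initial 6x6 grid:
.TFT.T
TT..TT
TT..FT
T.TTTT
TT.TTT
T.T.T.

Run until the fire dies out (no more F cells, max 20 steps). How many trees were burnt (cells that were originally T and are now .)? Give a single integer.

Step 1: +5 fires, +2 burnt (F count now 5)
Step 2: +5 fires, +5 burnt (F count now 5)
Step 3: +7 fires, +5 burnt (F count now 7)
Step 4: +1 fires, +7 burnt (F count now 1)
Step 5: +1 fires, +1 burnt (F count now 1)
Step 6: +1 fires, +1 burnt (F count now 1)
Step 7: +2 fires, +1 burnt (F count now 2)
Step 8: +0 fires, +2 burnt (F count now 0)
Fire out after step 8
Initially T: 23, now '.': 35
Total burnt (originally-T cells now '.'): 22

Answer: 22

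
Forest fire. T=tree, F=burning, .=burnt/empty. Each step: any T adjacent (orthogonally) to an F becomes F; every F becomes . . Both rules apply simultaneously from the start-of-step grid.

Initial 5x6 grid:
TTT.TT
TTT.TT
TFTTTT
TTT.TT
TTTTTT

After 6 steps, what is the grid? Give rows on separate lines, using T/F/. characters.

Step 1: 4 trees catch fire, 1 burn out
  TTT.TT
  TFT.TT
  F.FTTT
  TFT.TT
  TTTTTT
Step 2: 7 trees catch fire, 4 burn out
  TFT.TT
  F.F.TT
  ...FTT
  F.F.TT
  TFTTTT
Step 3: 5 trees catch fire, 7 burn out
  F.F.TT
  ....TT
  ....FT
  ....TT
  F.FTTT
Step 4: 4 trees catch fire, 5 burn out
  ....TT
  ....FT
  .....F
  ....FT
  ...FTT
Step 5: 4 trees catch fire, 4 burn out
  ....FT
  .....F
  ......
  .....F
  ....FT
Step 6: 2 trees catch fire, 4 burn out
  .....F
  ......
  ......
  ......
  .....F

.....F
......
......
......
.....F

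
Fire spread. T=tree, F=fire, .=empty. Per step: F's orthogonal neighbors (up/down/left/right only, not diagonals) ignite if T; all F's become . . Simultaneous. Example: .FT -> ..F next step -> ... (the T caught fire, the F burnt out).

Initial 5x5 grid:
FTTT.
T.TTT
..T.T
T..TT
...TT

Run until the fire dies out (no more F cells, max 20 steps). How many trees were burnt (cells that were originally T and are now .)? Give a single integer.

Answer: 13

Derivation:
Step 1: +2 fires, +1 burnt (F count now 2)
Step 2: +1 fires, +2 burnt (F count now 1)
Step 3: +2 fires, +1 burnt (F count now 2)
Step 4: +2 fires, +2 burnt (F count now 2)
Step 5: +1 fires, +2 burnt (F count now 1)
Step 6: +1 fires, +1 burnt (F count now 1)
Step 7: +1 fires, +1 burnt (F count now 1)
Step 8: +2 fires, +1 burnt (F count now 2)
Step 9: +1 fires, +2 burnt (F count now 1)
Step 10: +0 fires, +1 burnt (F count now 0)
Fire out after step 10
Initially T: 14, now '.': 24
Total burnt (originally-T cells now '.'): 13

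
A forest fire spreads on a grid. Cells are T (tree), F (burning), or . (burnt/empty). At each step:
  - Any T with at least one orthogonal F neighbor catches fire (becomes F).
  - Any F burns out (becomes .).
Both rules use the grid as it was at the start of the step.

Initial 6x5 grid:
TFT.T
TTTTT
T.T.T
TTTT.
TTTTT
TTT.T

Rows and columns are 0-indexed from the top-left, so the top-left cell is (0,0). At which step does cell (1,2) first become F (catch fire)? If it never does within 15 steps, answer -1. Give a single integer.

Step 1: cell (1,2)='T' (+3 fires, +1 burnt)
Step 2: cell (1,2)='F' (+2 fires, +3 burnt)
  -> target ignites at step 2
Step 3: cell (1,2)='.' (+3 fires, +2 burnt)
Step 4: cell (1,2)='.' (+3 fires, +3 burnt)
Step 5: cell (1,2)='.' (+6 fires, +3 burnt)
Step 6: cell (1,2)='.' (+4 fires, +6 burnt)
Step 7: cell (1,2)='.' (+2 fires, +4 burnt)
Step 8: cell (1,2)='.' (+1 fires, +2 burnt)
Step 9: cell (1,2)='.' (+0 fires, +1 burnt)
  fire out at step 9

2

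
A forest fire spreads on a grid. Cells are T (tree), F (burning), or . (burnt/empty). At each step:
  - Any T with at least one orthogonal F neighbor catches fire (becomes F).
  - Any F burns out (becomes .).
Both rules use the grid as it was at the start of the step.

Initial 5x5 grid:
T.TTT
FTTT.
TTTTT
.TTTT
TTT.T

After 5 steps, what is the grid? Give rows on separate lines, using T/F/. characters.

Step 1: 3 trees catch fire, 1 burn out
  F.TTT
  .FTT.
  FTTTT
  .TTTT
  TTT.T
Step 2: 2 trees catch fire, 3 burn out
  ..TTT
  ..FT.
  .FTTT
  .TTTT
  TTT.T
Step 3: 4 trees catch fire, 2 burn out
  ..FTT
  ...F.
  ..FTT
  .FTTT
  TTT.T
Step 4: 4 trees catch fire, 4 burn out
  ...FT
  .....
  ...FT
  ..FTT
  TFT.T
Step 5: 5 trees catch fire, 4 burn out
  ....F
  .....
  ....F
  ...FT
  F.F.T

....F
.....
....F
...FT
F.F.T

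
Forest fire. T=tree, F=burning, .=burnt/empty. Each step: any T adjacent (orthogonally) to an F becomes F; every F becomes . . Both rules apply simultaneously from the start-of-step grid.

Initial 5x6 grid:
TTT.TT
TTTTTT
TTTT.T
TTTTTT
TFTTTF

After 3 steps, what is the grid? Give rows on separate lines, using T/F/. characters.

Step 1: 5 trees catch fire, 2 burn out
  TTT.TT
  TTTTTT
  TTTT.T
  TFTTTF
  F.FTF.
Step 2: 6 trees catch fire, 5 burn out
  TTT.TT
  TTTTTT
  TFTT.F
  F.FTF.
  ...F..
Step 3: 5 trees catch fire, 6 burn out
  TTT.TT
  TFTTTF
  F.FT..
  ...F..
  ......

TTT.TT
TFTTTF
F.FT..
...F..
......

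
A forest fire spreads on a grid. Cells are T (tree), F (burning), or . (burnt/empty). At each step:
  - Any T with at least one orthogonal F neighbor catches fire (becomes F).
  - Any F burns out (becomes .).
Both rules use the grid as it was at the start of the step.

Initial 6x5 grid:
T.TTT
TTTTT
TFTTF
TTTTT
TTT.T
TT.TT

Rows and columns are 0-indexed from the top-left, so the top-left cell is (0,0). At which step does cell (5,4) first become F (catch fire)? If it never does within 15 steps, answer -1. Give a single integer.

Step 1: cell (5,4)='T' (+7 fires, +2 burnt)
Step 2: cell (5,4)='T' (+9 fires, +7 burnt)
Step 3: cell (5,4)='F' (+7 fires, +9 burnt)
  -> target ignites at step 3
Step 4: cell (5,4)='.' (+2 fires, +7 burnt)
Step 5: cell (5,4)='.' (+0 fires, +2 burnt)
  fire out at step 5

3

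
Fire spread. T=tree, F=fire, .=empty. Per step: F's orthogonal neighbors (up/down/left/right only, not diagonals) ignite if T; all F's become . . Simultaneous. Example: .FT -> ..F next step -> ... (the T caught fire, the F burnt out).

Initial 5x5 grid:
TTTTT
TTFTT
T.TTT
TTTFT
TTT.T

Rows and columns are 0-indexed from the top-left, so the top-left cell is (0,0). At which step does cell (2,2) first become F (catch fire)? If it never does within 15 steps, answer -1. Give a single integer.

Step 1: cell (2,2)='F' (+7 fires, +2 burnt)
  -> target ignites at step 1
Step 2: cell (2,2)='.' (+8 fires, +7 burnt)
Step 3: cell (2,2)='.' (+5 fires, +8 burnt)
Step 4: cell (2,2)='.' (+1 fires, +5 burnt)
Step 5: cell (2,2)='.' (+0 fires, +1 burnt)
  fire out at step 5

1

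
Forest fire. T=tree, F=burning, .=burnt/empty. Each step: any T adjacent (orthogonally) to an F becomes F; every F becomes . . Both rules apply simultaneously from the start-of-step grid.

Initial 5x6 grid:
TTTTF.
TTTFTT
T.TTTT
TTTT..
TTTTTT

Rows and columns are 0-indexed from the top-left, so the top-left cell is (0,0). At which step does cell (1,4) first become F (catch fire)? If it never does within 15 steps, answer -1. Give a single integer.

Step 1: cell (1,4)='F' (+4 fires, +2 burnt)
  -> target ignites at step 1
Step 2: cell (1,4)='.' (+6 fires, +4 burnt)
Step 3: cell (1,4)='.' (+5 fires, +6 burnt)
Step 4: cell (1,4)='.' (+5 fires, +5 burnt)
Step 5: cell (1,4)='.' (+3 fires, +5 burnt)
Step 6: cell (1,4)='.' (+1 fires, +3 burnt)
Step 7: cell (1,4)='.' (+0 fires, +1 burnt)
  fire out at step 7

1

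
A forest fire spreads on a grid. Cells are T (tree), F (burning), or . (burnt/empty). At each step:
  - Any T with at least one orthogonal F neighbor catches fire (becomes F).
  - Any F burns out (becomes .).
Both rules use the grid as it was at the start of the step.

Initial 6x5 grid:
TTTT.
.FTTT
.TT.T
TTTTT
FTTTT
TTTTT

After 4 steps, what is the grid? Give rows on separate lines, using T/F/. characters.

Step 1: 6 trees catch fire, 2 burn out
  TFTT.
  ..FTT
  .FT.T
  FTTTT
  .FTTT
  FTTTT
Step 2: 7 trees catch fire, 6 burn out
  F.FT.
  ...FT
  ..F.T
  .FTTT
  ..FTT
  .FTTT
Step 3: 5 trees catch fire, 7 burn out
  ...F.
  ....F
  ....T
  ..FTT
  ...FT
  ..FTT
Step 4: 4 trees catch fire, 5 burn out
  .....
  .....
  ....F
  ...FT
  ....F
  ...FT

.....
.....
....F
...FT
....F
...FT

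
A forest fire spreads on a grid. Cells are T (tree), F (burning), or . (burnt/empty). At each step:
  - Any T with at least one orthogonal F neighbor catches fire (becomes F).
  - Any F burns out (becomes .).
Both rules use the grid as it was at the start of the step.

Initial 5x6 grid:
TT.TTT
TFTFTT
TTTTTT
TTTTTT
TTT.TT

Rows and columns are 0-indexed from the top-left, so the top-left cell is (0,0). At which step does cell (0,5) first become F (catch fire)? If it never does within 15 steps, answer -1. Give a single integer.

Step 1: cell (0,5)='T' (+7 fires, +2 burnt)
Step 2: cell (0,5)='T' (+8 fires, +7 burnt)
Step 3: cell (0,5)='F' (+6 fires, +8 burnt)
  -> target ignites at step 3
Step 4: cell (0,5)='.' (+4 fires, +6 burnt)
Step 5: cell (0,5)='.' (+1 fires, +4 burnt)
Step 6: cell (0,5)='.' (+0 fires, +1 burnt)
  fire out at step 6

3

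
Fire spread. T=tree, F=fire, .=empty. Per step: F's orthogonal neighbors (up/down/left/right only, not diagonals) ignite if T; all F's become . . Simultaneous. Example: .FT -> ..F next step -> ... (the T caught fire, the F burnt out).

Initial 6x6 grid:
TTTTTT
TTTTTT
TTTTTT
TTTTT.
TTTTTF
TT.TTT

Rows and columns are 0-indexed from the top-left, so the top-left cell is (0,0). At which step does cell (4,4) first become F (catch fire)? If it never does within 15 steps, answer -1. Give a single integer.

Step 1: cell (4,4)='F' (+2 fires, +1 burnt)
  -> target ignites at step 1
Step 2: cell (4,4)='.' (+3 fires, +2 burnt)
Step 3: cell (4,4)='.' (+4 fires, +3 burnt)
Step 4: cell (4,4)='.' (+5 fires, +4 burnt)
Step 5: cell (4,4)='.' (+7 fires, +5 burnt)
Step 6: cell (4,4)='.' (+6 fires, +7 burnt)
Step 7: cell (4,4)='.' (+3 fires, +6 burnt)
Step 8: cell (4,4)='.' (+2 fires, +3 burnt)
Step 9: cell (4,4)='.' (+1 fires, +2 burnt)
Step 10: cell (4,4)='.' (+0 fires, +1 burnt)
  fire out at step 10

1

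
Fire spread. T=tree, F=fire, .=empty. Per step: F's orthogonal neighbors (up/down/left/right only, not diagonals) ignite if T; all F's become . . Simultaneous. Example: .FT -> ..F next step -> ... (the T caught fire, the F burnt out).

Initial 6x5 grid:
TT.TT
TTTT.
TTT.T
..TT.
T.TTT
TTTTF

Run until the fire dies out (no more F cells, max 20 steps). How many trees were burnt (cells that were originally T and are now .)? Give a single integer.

Answer: 21

Derivation:
Step 1: +2 fires, +1 burnt (F count now 2)
Step 2: +2 fires, +2 burnt (F count now 2)
Step 3: +3 fires, +2 burnt (F count now 3)
Step 4: +2 fires, +3 burnt (F count now 2)
Step 5: +2 fires, +2 burnt (F count now 2)
Step 6: +2 fires, +2 burnt (F count now 2)
Step 7: +3 fires, +2 burnt (F count now 3)
Step 8: +3 fires, +3 burnt (F count now 3)
Step 9: +2 fires, +3 burnt (F count now 2)
Step 10: +0 fires, +2 burnt (F count now 0)
Fire out after step 10
Initially T: 22, now '.': 29
Total burnt (originally-T cells now '.'): 21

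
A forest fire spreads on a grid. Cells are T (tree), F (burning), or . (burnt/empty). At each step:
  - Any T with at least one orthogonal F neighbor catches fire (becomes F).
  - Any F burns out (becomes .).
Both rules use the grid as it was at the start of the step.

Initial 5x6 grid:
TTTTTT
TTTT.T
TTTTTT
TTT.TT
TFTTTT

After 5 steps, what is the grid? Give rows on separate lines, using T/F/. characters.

Step 1: 3 trees catch fire, 1 burn out
  TTTTTT
  TTTT.T
  TTTTTT
  TFT.TT
  F.FTTT
Step 2: 4 trees catch fire, 3 burn out
  TTTTTT
  TTTT.T
  TFTTTT
  F.F.TT
  ...FTT
Step 3: 4 trees catch fire, 4 burn out
  TTTTTT
  TFTT.T
  F.FTTT
  ....TT
  ....FT
Step 4: 6 trees catch fire, 4 burn out
  TFTTTT
  F.FT.T
  ...FTT
  ....FT
  .....F
Step 5: 5 trees catch fire, 6 burn out
  F.FTTT
  ...F.T
  ....FT
  .....F
  ......

F.FTTT
...F.T
....FT
.....F
......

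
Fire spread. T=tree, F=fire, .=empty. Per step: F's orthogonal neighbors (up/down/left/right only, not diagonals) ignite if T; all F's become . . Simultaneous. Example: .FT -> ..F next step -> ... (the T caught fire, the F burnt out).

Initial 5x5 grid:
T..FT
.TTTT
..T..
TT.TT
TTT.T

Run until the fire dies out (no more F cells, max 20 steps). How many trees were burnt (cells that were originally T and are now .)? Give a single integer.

Step 1: +2 fires, +1 burnt (F count now 2)
Step 2: +2 fires, +2 burnt (F count now 2)
Step 3: +2 fires, +2 burnt (F count now 2)
Step 4: +0 fires, +2 burnt (F count now 0)
Fire out after step 4
Initially T: 15, now '.': 16
Total burnt (originally-T cells now '.'): 6

Answer: 6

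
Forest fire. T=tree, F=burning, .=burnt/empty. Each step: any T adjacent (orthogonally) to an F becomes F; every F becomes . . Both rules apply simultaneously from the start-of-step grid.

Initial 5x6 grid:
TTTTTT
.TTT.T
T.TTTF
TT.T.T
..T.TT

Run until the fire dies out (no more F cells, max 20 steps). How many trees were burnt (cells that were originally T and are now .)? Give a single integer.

Answer: 17

Derivation:
Step 1: +3 fires, +1 burnt (F count now 3)
Step 2: +3 fires, +3 burnt (F count now 3)
Step 3: +5 fires, +3 burnt (F count now 5)
Step 4: +2 fires, +5 burnt (F count now 2)
Step 5: +2 fires, +2 burnt (F count now 2)
Step 6: +1 fires, +2 burnt (F count now 1)
Step 7: +1 fires, +1 burnt (F count now 1)
Step 8: +0 fires, +1 burnt (F count now 0)
Fire out after step 8
Initially T: 21, now '.': 26
Total burnt (originally-T cells now '.'): 17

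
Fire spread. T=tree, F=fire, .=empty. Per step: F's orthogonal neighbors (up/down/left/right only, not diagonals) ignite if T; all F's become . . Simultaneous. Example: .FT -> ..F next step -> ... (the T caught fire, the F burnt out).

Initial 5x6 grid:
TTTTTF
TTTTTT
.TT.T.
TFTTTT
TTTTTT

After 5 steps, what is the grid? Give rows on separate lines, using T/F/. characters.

Step 1: 6 trees catch fire, 2 burn out
  TTTTF.
  TTTTTF
  .FT.T.
  F.FTTT
  TFTTTT
Step 2: 7 trees catch fire, 6 burn out
  TTTF..
  TFTTF.
  ..F.T.
  ...FTT
  F.FTTT
Step 3: 8 trees catch fire, 7 burn out
  TFF...
  F.FF..
  ....F.
  ....FT
  ...FTT
Step 4: 3 trees catch fire, 8 burn out
  F.....
  ......
  ......
  .....F
  ....FT
Step 5: 1 trees catch fire, 3 burn out
  ......
  ......
  ......
  ......
  .....F

......
......
......
......
.....F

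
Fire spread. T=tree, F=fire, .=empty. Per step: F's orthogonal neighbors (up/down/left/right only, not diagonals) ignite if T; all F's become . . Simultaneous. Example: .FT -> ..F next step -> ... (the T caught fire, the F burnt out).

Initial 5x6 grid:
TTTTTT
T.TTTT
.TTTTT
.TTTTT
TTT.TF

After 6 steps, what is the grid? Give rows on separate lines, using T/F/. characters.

Step 1: 2 trees catch fire, 1 burn out
  TTTTTT
  T.TTTT
  .TTTTT
  .TTTTF
  TTT.F.
Step 2: 2 trees catch fire, 2 burn out
  TTTTTT
  T.TTTT
  .TTTTF
  .TTTF.
  TTT...
Step 3: 3 trees catch fire, 2 burn out
  TTTTTT
  T.TTTF
  .TTTF.
  .TTF..
  TTT...
Step 4: 4 trees catch fire, 3 burn out
  TTTTTF
  T.TTF.
  .TTF..
  .TF...
  TTT...
Step 5: 5 trees catch fire, 4 burn out
  TTTTF.
  T.TF..
  .TF...
  .F....
  TTF...
Step 6: 4 trees catch fire, 5 burn out
  TTTF..
  T.F...
  .F....
  ......
  TF....

TTTF..
T.F...
.F....
......
TF....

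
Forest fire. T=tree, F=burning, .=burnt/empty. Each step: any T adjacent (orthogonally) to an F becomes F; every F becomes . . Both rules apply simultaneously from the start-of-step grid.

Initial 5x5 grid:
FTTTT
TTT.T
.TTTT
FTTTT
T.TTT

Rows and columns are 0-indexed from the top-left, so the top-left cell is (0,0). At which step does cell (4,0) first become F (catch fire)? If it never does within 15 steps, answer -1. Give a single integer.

Step 1: cell (4,0)='F' (+4 fires, +2 burnt)
  -> target ignites at step 1
Step 2: cell (4,0)='.' (+4 fires, +4 burnt)
Step 3: cell (4,0)='.' (+5 fires, +4 burnt)
Step 4: cell (4,0)='.' (+4 fires, +5 burnt)
Step 5: cell (4,0)='.' (+3 fires, +4 burnt)
Step 6: cell (4,0)='.' (+0 fires, +3 burnt)
  fire out at step 6

1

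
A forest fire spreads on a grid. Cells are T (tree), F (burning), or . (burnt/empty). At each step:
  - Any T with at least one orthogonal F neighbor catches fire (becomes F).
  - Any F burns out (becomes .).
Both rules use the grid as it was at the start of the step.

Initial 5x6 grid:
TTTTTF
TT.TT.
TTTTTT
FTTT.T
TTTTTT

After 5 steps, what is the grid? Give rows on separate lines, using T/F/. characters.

Step 1: 4 trees catch fire, 2 burn out
  TTTTF.
  TT.TT.
  FTTTTT
  .FTT.T
  FTTTTT
Step 2: 6 trees catch fire, 4 burn out
  TTTF..
  FT.TF.
  .FTTTT
  ..FT.T
  .FTTTT
Step 3: 8 trees catch fire, 6 burn out
  FTF...
  .F.F..
  ..FTFT
  ...F.T
  ..FTTT
Step 4: 4 trees catch fire, 8 burn out
  .F....
  ......
  ...F.F
  .....T
  ...FTT
Step 5: 2 trees catch fire, 4 burn out
  ......
  ......
  ......
  .....F
  ....FT

......
......
......
.....F
....FT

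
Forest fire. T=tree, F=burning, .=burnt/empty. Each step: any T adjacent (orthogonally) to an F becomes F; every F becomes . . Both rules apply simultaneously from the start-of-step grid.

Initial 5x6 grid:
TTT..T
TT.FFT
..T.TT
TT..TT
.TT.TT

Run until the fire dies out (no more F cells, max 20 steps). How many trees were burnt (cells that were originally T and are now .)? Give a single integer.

Answer: 8

Derivation:
Step 1: +2 fires, +2 burnt (F count now 2)
Step 2: +3 fires, +2 burnt (F count now 3)
Step 3: +2 fires, +3 burnt (F count now 2)
Step 4: +1 fires, +2 burnt (F count now 1)
Step 5: +0 fires, +1 burnt (F count now 0)
Fire out after step 5
Initially T: 18, now '.': 20
Total burnt (originally-T cells now '.'): 8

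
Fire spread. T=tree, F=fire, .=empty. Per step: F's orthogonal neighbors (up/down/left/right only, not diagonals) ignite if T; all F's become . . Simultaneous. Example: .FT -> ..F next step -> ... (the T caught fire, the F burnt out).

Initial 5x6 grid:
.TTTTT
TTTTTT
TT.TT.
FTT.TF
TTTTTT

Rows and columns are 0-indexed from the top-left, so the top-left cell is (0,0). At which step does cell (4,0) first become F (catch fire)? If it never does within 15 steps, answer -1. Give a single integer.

Step 1: cell (4,0)='F' (+5 fires, +2 burnt)
  -> target ignites at step 1
Step 2: cell (4,0)='.' (+6 fires, +5 burnt)
Step 3: cell (4,0)='.' (+5 fires, +6 burnt)
Step 4: cell (4,0)='.' (+5 fires, +5 burnt)
Step 5: cell (4,0)='.' (+3 fires, +5 burnt)
Step 6: cell (4,0)='.' (+0 fires, +3 burnt)
  fire out at step 6

1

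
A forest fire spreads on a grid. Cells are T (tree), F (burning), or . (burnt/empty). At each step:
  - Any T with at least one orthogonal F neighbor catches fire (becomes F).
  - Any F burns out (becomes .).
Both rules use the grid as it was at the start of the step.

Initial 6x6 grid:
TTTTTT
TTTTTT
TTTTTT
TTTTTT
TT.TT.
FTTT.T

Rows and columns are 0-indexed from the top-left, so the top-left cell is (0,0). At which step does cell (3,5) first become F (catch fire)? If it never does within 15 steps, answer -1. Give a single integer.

Step 1: cell (3,5)='T' (+2 fires, +1 burnt)
Step 2: cell (3,5)='T' (+3 fires, +2 burnt)
Step 3: cell (3,5)='T' (+3 fires, +3 burnt)
Step 4: cell (3,5)='T' (+4 fires, +3 burnt)
Step 5: cell (3,5)='T' (+5 fires, +4 burnt)
Step 6: cell (3,5)='T' (+4 fires, +5 burnt)
Step 7: cell (3,5)='F' (+4 fires, +4 burnt)
  -> target ignites at step 7
Step 8: cell (3,5)='.' (+3 fires, +4 burnt)
Step 9: cell (3,5)='.' (+2 fires, +3 burnt)
Step 10: cell (3,5)='.' (+1 fires, +2 burnt)
Step 11: cell (3,5)='.' (+0 fires, +1 burnt)
  fire out at step 11

7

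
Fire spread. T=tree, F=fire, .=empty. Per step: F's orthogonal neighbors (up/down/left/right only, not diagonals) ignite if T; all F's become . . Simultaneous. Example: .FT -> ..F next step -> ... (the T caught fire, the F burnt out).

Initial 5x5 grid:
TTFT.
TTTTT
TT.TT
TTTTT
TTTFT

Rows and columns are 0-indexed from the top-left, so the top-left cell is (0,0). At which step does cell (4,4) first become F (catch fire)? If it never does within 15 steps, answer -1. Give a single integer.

Step 1: cell (4,4)='F' (+6 fires, +2 burnt)
  -> target ignites at step 1
Step 2: cell (4,4)='.' (+7 fires, +6 burnt)
Step 3: cell (4,4)='.' (+6 fires, +7 burnt)
Step 4: cell (4,4)='.' (+2 fires, +6 burnt)
Step 5: cell (4,4)='.' (+0 fires, +2 burnt)
  fire out at step 5

1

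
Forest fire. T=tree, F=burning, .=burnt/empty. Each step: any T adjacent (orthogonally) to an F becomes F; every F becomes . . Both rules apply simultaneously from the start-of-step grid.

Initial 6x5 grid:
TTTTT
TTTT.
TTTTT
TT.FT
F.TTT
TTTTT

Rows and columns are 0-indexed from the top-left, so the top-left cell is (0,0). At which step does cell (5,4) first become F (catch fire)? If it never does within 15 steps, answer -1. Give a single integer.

Step 1: cell (5,4)='T' (+5 fires, +2 burnt)
Step 2: cell (5,4)='T' (+9 fires, +5 burnt)
Step 3: cell (5,4)='F' (+6 fires, +9 burnt)
  -> target ignites at step 3
Step 4: cell (5,4)='.' (+4 fires, +6 burnt)
Step 5: cell (5,4)='.' (+1 fires, +4 burnt)
Step 6: cell (5,4)='.' (+0 fires, +1 burnt)
  fire out at step 6

3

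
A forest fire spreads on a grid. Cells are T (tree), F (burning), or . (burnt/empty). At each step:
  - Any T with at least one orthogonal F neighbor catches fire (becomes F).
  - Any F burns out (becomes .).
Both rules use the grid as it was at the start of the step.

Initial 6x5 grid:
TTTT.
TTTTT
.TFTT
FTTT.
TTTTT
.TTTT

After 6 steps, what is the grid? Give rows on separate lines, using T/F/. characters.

Step 1: 6 trees catch fire, 2 burn out
  TTTT.
  TTFTT
  .F.FT
  .FFT.
  FTTTT
  .TTTT
Step 2: 7 trees catch fire, 6 burn out
  TTFT.
  TF.FT
  ....F
  ...F.
  .FFTT
  .TTTT
Step 3: 7 trees catch fire, 7 burn out
  TF.F.
  F...F
  .....
  .....
  ...FT
  .FFTT
Step 4: 3 trees catch fire, 7 burn out
  F....
  .....
  .....
  .....
  ....F
  ...FT
Step 5: 1 trees catch fire, 3 burn out
  .....
  .....
  .....
  .....
  .....
  ....F
Step 6: 0 trees catch fire, 1 burn out
  .....
  .....
  .....
  .....
  .....
  .....

.....
.....
.....
.....
.....
.....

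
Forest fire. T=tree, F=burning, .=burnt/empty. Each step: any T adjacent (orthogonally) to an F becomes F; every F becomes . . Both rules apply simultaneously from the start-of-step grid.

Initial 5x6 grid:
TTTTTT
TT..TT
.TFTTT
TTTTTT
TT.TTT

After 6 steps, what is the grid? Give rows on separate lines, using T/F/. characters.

Step 1: 3 trees catch fire, 1 burn out
  TTTTTT
  TT..TT
  .F.FTT
  TTFTTT
  TT.TTT
Step 2: 4 trees catch fire, 3 burn out
  TTTTTT
  TF..TT
  ....FT
  TF.FTT
  TT.TTT
Step 3: 8 trees catch fire, 4 burn out
  TFTTTT
  F...FT
  .....F
  F...FT
  TF.FTT
Step 4: 7 trees catch fire, 8 burn out
  F.FTFT
  .....F
  ......
  .....F
  F...FT
Step 5: 3 trees catch fire, 7 burn out
  ...F.F
  ......
  ......
  ......
  .....F
Step 6: 0 trees catch fire, 3 burn out
  ......
  ......
  ......
  ......
  ......

......
......
......
......
......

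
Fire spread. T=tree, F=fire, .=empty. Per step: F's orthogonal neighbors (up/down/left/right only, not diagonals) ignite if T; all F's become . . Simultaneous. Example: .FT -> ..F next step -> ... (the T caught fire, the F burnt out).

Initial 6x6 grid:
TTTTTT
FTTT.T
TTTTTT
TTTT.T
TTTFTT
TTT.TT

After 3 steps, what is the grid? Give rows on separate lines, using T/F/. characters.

Step 1: 6 trees catch fire, 2 burn out
  FTTTTT
  .FTT.T
  FTTTTT
  TTTF.T
  TTF.FT
  TTT.TT
Step 2: 10 trees catch fire, 6 burn out
  .FTTTT
  ..FT.T
  .FTFTT
  FTF..T
  TF...F
  TTF.FT
Step 3: 9 trees catch fire, 10 burn out
  ..FTTT
  ...F.T
  ..F.FT
  .F...F
  F.....
  TF...F

..FTTT
...F.T
..F.FT
.F...F
F.....
TF...F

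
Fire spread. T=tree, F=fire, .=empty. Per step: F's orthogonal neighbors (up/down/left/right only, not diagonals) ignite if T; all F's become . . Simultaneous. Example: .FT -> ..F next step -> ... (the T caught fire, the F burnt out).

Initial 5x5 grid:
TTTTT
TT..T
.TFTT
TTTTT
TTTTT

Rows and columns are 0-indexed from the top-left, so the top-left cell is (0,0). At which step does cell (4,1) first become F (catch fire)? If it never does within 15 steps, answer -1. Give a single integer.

Step 1: cell (4,1)='T' (+3 fires, +1 burnt)
Step 2: cell (4,1)='T' (+5 fires, +3 burnt)
Step 3: cell (4,1)='F' (+7 fires, +5 burnt)
  -> target ignites at step 3
Step 4: cell (4,1)='.' (+5 fires, +7 burnt)
Step 5: cell (4,1)='.' (+1 fires, +5 burnt)
Step 6: cell (4,1)='.' (+0 fires, +1 burnt)
  fire out at step 6

3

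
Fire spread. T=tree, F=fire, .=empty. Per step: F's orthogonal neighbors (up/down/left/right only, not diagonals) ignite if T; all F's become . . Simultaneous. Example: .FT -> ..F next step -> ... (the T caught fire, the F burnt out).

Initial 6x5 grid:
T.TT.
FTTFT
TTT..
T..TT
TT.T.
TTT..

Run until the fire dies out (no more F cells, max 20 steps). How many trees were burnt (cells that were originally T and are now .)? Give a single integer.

Step 1: +6 fires, +2 burnt (F count now 6)
Step 2: +4 fires, +6 burnt (F count now 4)
Step 3: +1 fires, +4 burnt (F count now 1)
Step 4: +2 fires, +1 burnt (F count now 2)
Step 5: +1 fires, +2 burnt (F count now 1)
Step 6: +1 fires, +1 burnt (F count now 1)
Step 7: +0 fires, +1 burnt (F count now 0)
Fire out after step 7
Initially T: 18, now '.': 27
Total burnt (originally-T cells now '.'): 15

Answer: 15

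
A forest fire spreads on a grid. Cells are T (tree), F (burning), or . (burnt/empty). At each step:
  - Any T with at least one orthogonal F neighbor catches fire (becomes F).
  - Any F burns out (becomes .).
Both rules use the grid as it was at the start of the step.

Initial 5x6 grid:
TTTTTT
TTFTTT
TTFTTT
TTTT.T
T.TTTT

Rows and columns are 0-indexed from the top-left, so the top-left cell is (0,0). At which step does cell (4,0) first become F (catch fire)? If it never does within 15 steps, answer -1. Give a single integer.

Step 1: cell (4,0)='T' (+6 fires, +2 burnt)
Step 2: cell (4,0)='T' (+9 fires, +6 burnt)
Step 3: cell (4,0)='T' (+6 fires, +9 burnt)
Step 4: cell (4,0)='F' (+4 fires, +6 burnt)
  -> target ignites at step 4
Step 5: cell (4,0)='.' (+1 fires, +4 burnt)
Step 6: cell (4,0)='.' (+0 fires, +1 burnt)
  fire out at step 6

4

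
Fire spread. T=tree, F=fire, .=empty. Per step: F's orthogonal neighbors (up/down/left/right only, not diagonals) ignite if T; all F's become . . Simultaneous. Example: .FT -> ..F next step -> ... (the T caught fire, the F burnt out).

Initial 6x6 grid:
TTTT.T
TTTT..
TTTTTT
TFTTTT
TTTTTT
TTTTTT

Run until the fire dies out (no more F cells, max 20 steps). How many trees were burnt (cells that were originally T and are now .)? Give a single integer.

Answer: 31

Derivation:
Step 1: +4 fires, +1 burnt (F count now 4)
Step 2: +7 fires, +4 burnt (F count now 7)
Step 3: +8 fires, +7 burnt (F count now 8)
Step 4: +7 fires, +8 burnt (F count now 7)
Step 5: +4 fires, +7 burnt (F count now 4)
Step 6: +1 fires, +4 burnt (F count now 1)
Step 7: +0 fires, +1 burnt (F count now 0)
Fire out after step 7
Initially T: 32, now '.': 35
Total burnt (originally-T cells now '.'): 31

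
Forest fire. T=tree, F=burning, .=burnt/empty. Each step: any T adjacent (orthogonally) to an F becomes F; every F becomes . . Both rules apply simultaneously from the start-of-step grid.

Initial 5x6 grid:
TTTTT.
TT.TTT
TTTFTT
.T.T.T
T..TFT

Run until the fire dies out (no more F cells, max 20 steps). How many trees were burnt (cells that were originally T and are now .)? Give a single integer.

Answer: 20

Derivation:
Step 1: +6 fires, +2 burnt (F count now 6)
Step 2: +5 fires, +6 burnt (F count now 5)
Step 3: +6 fires, +5 burnt (F count now 6)
Step 4: +2 fires, +6 burnt (F count now 2)
Step 5: +1 fires, +2 burnt (F count now 1)
Step 6: +0 fires, +1 burnt (F count now 0)
Fire out after step 6
Initially T: 21, now '.': 29
Total burnt (originally-T cells now '.'): 20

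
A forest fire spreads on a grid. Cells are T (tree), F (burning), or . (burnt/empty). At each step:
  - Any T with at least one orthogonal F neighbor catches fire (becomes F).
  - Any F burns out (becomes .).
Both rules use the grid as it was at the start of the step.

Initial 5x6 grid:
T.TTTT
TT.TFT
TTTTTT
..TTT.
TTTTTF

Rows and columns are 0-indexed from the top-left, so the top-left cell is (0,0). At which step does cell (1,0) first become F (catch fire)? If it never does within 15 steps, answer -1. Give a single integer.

Step 1: cell (1,0)='T' (+5 fires, +2 burnt)
Step 2: cell (1,0)='T' (+6 fires, +5 burnt)
Step 3: cell (1,0)='T' (+4 fires, +6 burnt)
Step 4: cell (1,0)='T' (+3 fires, +4 burnt)
Step 5: cell (1,0)='T' (+3 fires, +3 burnt)
Step 6: cell (1,0)='F' (+1 fires, +3 burnt)
  -> target ignites at step 6
Step 7: cell (1,0)='.' (+1 fires, +1 burnt)
Step 8: cell (1,0)='.' (+0 fires, +1 burnt)
  fire out at step 8

6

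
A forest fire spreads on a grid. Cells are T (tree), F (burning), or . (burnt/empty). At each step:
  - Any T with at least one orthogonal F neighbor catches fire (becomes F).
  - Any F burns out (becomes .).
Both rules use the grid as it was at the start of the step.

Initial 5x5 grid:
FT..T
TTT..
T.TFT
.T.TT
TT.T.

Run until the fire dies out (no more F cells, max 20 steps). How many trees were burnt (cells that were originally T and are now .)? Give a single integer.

Answer: 10

Derivation:
Step 1: +5 fires, +2 burnt (F count now 5)
Step 2: +5 fires, +5 burnt (F count now 5)
Step 3: +0 fires, +5 burnt (F count now 0)
Fire out after step 3
Initially T: 14, now '.': 21
Total burnt (originally-T cells now '.'): 10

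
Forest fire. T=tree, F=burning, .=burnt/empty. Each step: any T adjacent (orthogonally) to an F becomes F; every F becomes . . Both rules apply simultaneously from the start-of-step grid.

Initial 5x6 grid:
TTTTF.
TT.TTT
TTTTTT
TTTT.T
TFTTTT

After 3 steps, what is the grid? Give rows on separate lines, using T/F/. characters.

Step 1: 5 trees catch fire, 2 burn out
  TTTF..
  TT.TFT
  TTTTTT
  TFTT.T
  F.FTTT
Step 2: 8 trees catch fire, 5 burn out
  TTF...
  TT.F.F
  TFTTFT
  F.FT.T
  ...FTT
Step 3: 8 trees catch fire, 8 burn out
  TF....
  TF....
  F.FF.F
  ...F.T
  ....FT

TF....
TF....
F.FF.F
...F.T
....FT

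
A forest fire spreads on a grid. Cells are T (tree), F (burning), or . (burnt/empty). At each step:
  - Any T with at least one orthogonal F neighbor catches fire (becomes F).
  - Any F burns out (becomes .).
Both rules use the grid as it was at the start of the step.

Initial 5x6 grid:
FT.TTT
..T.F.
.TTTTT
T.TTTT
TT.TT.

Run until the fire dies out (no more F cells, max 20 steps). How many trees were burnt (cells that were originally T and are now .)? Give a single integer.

Answer: 16

Derivation:
Step 1: +3 fires, +2 burnt (F count now 3)
Step 2: +5 fires, +3 burnt (F count now 5)
Step 3: +4 fires, +5 burnt (F count now 4)
Step 4: +4 fires, +4 burnt (F count now 4)
Step 5: +0 fires, +4 burnt (F count now 0)
Fire out after step 5
Initially T: 19, now '.': 27
Total burnt (originally-T cells now '.'): 16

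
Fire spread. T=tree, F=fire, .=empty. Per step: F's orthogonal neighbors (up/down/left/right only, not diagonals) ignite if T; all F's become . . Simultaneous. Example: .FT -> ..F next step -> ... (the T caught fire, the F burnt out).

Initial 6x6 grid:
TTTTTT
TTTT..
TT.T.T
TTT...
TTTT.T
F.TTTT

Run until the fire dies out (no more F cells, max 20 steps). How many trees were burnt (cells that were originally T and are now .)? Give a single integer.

Answer: 25

Derivation:
Step 1: +1 fires, +1 burnt (F count now 1)
Step 2: +2 fires, +1 burnt (F count now 2)
Step 3: +3 fires, +2 burnt (F count now 3)
Step 4: +5 fires, +3 burnt (F count now 5)
Step 5: +3 fires, +5 burnt (F count now 3)
Step 6: +3 fires, +3 burnt (F count now 3)
Step 7: +3 fires, +3 burnt (F count now 3)
Step 8: +3 fires, +3 burnt (F count now 3)
Step 9: +1 fires, +3 burnt (F count now 1)
Step 10: +1 fires, +1 burnt (F count now 1)
Step 11: +0 fires, +1 burnt (F count now 0)
Fire out after step 11
Initially T: 26, now '.': 35
Total burnt (originally-T cells now '.'): 25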